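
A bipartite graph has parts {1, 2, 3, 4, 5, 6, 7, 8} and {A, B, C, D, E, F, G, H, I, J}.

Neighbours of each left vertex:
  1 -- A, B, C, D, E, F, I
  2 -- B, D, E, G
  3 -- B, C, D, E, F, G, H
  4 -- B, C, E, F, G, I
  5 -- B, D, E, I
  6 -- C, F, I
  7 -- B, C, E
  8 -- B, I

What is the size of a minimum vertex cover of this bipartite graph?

The 8 edges 1–A, 2–D, 3–G, 4–F, 5–I, 6–C, 7–E, 8–B form a matching, so any vertex cover needs at least 8 vertices (one per matched edge).
Conversely {1, 2, 3, 4, 5, 6, 7, 8} meets every edge and has exactly 8 vertices, so 8 is optimal.

8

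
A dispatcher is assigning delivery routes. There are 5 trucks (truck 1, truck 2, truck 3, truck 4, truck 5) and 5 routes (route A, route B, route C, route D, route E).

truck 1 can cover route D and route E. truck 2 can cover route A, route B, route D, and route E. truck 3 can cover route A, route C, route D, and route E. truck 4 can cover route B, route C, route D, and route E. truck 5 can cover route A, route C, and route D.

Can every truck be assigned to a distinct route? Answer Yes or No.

A valid assignment of size 5: truck 1→route E, truck 2→route A, truck 3→route C, truck 4→route B, truck 5→route D.
All 5 trucks are covered.

Yes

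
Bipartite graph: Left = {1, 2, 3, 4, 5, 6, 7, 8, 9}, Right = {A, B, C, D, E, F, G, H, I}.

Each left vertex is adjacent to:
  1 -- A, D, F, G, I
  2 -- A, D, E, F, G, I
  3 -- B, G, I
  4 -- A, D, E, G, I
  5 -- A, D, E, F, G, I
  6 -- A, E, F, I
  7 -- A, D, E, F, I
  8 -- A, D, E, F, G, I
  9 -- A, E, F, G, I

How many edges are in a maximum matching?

A valid assignment of size 7: 1-D, 2-F, 3-B, 4-G, 5-E, 6-I, 7-A.
The set {1, 2, 4, 5, 6, 7, 8, 9} has only 6 neighbours ({A, D, E, F, G, I}), so by Hall's theorem at most 7 of the 9 left vertices can be matched.

7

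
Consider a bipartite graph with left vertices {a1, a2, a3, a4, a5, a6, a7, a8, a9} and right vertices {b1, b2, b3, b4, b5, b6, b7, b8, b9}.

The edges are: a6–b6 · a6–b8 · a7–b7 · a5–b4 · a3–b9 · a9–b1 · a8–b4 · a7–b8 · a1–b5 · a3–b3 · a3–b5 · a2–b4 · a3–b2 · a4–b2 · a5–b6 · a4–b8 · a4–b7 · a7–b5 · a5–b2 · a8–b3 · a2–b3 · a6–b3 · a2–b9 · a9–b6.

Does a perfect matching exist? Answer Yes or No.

Yes

A valid assignment of size 9: a1→b5, a2→b4, a3→b9, a4→b2, a5→b6, a6→b8, a7→b7, a8→b3, a9→b1.
All 9 left vertices are covered.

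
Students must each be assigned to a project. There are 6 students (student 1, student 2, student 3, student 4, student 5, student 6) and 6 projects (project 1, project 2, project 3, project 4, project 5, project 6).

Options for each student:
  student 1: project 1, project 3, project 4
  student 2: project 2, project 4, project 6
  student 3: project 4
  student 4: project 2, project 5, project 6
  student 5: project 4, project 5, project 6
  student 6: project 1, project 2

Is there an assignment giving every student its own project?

Yes

One maximum matching: student 1→project 3, student 2→project 6, student 3→project 4, student 4→project 2, student 5→project 5, student 6→project 1.
Every student is matched, so this is a perfect matching.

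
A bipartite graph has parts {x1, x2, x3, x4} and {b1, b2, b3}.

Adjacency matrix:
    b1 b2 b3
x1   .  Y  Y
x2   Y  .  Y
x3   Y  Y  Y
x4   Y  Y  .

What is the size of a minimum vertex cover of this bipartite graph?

A maximum matching has 3 edges (e.g. x1–b2, x2–b1, x3–b3).
By König's theorem the minimum vertex cover has the same size. One such cover is {b1, b2, b3}.

3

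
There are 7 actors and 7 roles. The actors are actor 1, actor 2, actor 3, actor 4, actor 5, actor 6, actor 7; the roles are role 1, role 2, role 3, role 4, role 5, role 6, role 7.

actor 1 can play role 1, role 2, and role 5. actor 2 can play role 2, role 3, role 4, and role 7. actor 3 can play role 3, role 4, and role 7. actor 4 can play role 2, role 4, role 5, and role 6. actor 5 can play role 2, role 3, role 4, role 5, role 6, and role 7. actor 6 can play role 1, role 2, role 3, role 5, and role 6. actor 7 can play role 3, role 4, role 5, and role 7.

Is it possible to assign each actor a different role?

One maximum matching: actor 1→role 1, actor 2→role 7, actor 3→role 4, actor 4→role 2, actor 5→role 5, actor 6→role 6, actor 7→role 3.
Every actor is matched, so this is a perfect matching.

Yes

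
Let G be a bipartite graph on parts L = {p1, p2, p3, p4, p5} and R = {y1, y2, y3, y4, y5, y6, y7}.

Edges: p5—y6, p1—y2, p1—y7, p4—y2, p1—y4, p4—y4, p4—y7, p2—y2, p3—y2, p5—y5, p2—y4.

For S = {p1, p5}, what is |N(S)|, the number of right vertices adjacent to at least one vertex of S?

The union of neighbours of {p1, p5} is {y2, y4, y5, y6, y7}, which has 5 elements.
Since |N(S)| = 5 ≥ |S| = 2, Hall's condition holds for this subset.

5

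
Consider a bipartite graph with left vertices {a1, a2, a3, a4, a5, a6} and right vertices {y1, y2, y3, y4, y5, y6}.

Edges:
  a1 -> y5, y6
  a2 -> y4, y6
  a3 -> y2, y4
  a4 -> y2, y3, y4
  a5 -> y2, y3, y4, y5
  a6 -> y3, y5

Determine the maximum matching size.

For example, pair a1→y5, a2→y6, a3→y4, a4→y2, a5→y3.
The set {a1, a2, a3, a4, a5, a6} has only 5 neighbours ({y2, y3, y4, y5, y6}), so by Hall's theorem at most 5 of the 6 left vertices can be matched.

5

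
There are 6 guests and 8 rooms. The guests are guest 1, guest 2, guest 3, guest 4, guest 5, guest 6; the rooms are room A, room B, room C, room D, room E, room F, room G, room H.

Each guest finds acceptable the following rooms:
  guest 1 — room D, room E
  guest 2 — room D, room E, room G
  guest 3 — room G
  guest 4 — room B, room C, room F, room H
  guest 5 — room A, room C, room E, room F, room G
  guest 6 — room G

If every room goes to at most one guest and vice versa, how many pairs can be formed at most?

A valid assignment of size 5: guest 1→room D, guest 2→room E, guest 3→room G, guest 4→room F, guest 5→room C.
The set {guest 3, guest 6} has only 1 neighbour ({room G}), so by Hall's theorem at most 5 of the 6 guests can be matched.

5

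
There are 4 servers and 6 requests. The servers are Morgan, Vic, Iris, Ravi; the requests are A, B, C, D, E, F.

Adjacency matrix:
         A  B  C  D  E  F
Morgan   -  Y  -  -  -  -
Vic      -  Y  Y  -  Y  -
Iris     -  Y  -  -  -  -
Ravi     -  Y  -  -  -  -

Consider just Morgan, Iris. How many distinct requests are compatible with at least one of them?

The union of neighbours of {Morgan, Iris} is {B}, which has 1 element.
Since |N(S)| = 1 < |S| = 2, Hall's condition fails for this subset.

1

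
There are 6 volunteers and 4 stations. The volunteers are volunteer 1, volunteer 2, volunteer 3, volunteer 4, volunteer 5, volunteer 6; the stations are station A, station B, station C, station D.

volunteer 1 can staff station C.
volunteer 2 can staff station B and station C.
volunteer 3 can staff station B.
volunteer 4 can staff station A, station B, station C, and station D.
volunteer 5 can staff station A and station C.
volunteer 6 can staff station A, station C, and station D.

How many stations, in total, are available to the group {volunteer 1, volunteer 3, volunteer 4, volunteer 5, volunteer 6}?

The union of neighbours of {volunteer 1, volunteer 3, volunteer 4, volunteer 5, volunteer 6} is {station A, station B, station C, station D}, which has 4 elements.
Since |N(S)| = 4 < |S| = 5, Hall's condition fails for this subset.

4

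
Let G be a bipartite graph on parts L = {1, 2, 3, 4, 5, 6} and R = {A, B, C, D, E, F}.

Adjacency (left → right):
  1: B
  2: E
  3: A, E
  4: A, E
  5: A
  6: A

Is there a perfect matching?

The set {2, 3, 4, 5, 6} has only 2 neighbours ({A, E}), so by Hall's theorem at most 3 of the 6 left vertices can be matched.
Hence no matching covers every left vertex.

No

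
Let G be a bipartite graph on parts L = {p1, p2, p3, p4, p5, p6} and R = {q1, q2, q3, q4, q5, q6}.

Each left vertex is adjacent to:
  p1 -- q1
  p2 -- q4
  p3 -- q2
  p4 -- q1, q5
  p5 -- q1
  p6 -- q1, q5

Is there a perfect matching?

No

The set {p1, p4, p5, p6} has only 2 neighbours ({q1, q5}), so by Hall's theorem at most 4 of the 6 left vertices can be matched.
Hence no matching covers every left vertex.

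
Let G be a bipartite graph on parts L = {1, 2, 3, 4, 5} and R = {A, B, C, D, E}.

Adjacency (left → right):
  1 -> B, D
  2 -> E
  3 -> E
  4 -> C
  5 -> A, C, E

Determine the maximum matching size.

One maximum matching: 1–B, 2–E, 4–C, 5–A.
The set {2, 3} has only 1 neighbour ({E}), so by Hall's theorem at most 4 of the 5 left vertices can be matched.

4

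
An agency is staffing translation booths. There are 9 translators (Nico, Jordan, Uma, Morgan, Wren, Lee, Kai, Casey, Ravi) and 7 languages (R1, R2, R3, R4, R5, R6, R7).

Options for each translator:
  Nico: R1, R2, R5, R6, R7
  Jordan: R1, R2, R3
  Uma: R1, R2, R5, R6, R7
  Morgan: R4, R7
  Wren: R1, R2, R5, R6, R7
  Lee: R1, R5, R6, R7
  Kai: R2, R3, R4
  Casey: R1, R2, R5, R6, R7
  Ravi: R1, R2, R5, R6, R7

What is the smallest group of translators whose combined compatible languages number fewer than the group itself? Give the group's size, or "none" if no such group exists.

Take S = {Nico, Uma, Wren, Lee, Casey, Ravi}. Its neighbourhood is {R1, R2, R5, R6, R7}, so |N(S)| = 5 < |S| = 6.
Every subset of size less than 6 has at least as many neighbours as members, so 6 is the minimum.

6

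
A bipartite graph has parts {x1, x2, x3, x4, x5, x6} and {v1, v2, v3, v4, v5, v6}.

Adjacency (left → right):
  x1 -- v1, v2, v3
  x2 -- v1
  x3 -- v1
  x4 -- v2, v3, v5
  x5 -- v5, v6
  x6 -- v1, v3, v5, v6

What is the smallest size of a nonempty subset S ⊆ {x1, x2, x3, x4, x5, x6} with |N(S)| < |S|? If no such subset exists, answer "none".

Take S = {x2, x3}. Its neighbourhood is {v1}, so |N(S)| = 1 < |S| = 2.
No single vertex violates Hall's condition since each has at least one neighbour, so 2 is the minimum.

2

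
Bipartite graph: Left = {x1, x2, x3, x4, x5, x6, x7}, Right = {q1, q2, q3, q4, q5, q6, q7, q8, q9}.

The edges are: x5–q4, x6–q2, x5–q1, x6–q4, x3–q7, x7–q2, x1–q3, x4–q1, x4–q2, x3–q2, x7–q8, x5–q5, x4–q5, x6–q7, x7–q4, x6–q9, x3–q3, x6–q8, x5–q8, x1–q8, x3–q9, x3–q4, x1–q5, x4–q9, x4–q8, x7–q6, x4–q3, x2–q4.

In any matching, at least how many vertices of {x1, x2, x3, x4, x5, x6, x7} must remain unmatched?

0

One maximum matching: x1-q5, x2-q4, x3-q7, x4-q1, x5-q8, x6-q9, x7-q6.
This saturates every left vertex, so 7 is the maximum.
That matches 7 of the 7, leaving 0 unmatched; no matching can do better.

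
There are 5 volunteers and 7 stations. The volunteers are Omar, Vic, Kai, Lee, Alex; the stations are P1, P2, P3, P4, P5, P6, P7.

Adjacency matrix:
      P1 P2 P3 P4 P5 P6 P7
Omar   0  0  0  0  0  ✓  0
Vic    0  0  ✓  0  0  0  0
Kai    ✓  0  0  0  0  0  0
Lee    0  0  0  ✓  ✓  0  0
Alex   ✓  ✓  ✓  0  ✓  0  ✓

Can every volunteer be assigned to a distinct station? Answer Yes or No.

Yes

One maximum matching: Omar–P6, Vic–P3, Kai–P1, Lee–P5, Alex–P2.
Every volunteer is matched, so this matching saturates all of them.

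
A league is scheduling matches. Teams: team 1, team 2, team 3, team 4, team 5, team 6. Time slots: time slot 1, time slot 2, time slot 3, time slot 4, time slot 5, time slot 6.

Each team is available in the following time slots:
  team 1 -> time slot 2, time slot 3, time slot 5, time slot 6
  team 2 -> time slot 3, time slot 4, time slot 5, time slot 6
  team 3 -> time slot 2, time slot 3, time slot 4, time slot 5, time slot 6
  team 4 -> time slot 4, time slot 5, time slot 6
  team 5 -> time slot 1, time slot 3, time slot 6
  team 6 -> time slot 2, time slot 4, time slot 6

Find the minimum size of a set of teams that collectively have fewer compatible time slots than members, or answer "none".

none

A matching saturating every team exists, for instance team 1→time slot 6, team 2→time slot 3, team 3→time slot 2, team 4→time slot 5, team 5→time slot 1, team 6→time slot 4.
By Hall's marriage theorem, this means |N(S)| ≥ |S| for every subset S, so no violating subset exists.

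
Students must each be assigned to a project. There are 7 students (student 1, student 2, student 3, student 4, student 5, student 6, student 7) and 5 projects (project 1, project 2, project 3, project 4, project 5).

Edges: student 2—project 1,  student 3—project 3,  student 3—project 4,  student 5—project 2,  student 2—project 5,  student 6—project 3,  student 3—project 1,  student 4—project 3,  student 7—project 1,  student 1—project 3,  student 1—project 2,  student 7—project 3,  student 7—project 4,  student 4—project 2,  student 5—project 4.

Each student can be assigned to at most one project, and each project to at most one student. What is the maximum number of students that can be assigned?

5

A valid assignment of size 5: student 1→project 2, student 2→project 5, student 3→project 1, student 4→project 3, student 5→project 4.
The set {student 1, student 3, student 4, student 5, student 6, student 7} has only 4 neighbours ({project 1, project 2, project 3, project 4}), so by Hall's theorem at most 5 of the 7 students can be matched.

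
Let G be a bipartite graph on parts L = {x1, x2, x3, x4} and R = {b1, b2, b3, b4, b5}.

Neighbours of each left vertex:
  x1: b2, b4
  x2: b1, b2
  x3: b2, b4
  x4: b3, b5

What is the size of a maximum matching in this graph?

4

One maximum matching: x1–b2, x2–b1, x3–b4, x4–b3.
This saturates every left vertex, so 4 is the maximum.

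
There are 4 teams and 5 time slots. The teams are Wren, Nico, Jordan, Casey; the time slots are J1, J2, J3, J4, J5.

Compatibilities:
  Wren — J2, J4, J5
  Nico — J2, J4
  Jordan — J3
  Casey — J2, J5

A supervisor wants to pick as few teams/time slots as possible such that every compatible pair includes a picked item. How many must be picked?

4

The 4 edges Wren–J2, Nico–J4, Jordan–J3, Casey–J5 form a matching, so any vertex cover needs at least 4 vertices (one per matched edge).
Conversely {Wren, Nico, Jordan, Casey} meets every edge and has exactly 4 vertices, so 4 is optimal.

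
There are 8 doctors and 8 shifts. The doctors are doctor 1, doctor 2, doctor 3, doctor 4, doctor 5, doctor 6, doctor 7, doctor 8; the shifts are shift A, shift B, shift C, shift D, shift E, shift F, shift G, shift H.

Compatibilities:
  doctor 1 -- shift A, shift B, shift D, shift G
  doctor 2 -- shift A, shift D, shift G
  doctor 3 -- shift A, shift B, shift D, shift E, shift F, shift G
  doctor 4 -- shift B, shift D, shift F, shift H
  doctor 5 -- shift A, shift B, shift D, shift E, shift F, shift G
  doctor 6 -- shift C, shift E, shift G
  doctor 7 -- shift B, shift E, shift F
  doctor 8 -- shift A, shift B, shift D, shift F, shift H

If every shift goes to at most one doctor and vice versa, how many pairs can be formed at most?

For example, pair doctor 1-shift B, doctor 2-shift D, doctor 3-shift F, doctor 4-shift H, doctor 5-shift G, doctor 6-shift C, doctor 7-shift E, doctor 8-shift A.
This saturates every doctor, so 8 is the maximum.

8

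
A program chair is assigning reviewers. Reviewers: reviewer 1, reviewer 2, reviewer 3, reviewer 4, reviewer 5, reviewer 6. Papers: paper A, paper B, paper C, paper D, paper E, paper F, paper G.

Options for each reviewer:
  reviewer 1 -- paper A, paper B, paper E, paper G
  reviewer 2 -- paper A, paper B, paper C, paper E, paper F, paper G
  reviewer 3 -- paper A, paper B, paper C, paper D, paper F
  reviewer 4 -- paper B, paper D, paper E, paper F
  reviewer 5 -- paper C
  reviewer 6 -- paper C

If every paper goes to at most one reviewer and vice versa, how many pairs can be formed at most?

5

One maximum matching: reviewer 1→paper E, reviewer 2→paper G, reviewer 3→paper B, reviewer 4→paper D, reviewer 5→paper C.
The set {reviewer 5, reviewer 6} has only 1 neighbour ({paper C}), so by Hall's theorem at most 5 of the 6 reviewers can be matched.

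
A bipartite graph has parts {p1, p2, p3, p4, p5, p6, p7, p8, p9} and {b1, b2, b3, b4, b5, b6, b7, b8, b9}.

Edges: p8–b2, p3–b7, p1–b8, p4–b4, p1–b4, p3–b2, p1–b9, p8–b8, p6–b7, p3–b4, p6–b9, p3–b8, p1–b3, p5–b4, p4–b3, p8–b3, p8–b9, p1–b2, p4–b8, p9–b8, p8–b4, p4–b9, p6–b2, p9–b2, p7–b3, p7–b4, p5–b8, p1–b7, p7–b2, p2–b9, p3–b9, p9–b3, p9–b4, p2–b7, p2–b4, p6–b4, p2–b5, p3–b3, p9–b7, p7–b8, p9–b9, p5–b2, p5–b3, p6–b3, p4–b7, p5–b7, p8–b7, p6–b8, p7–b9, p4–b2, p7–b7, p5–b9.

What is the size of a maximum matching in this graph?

7

A valid assignment of size 7: p1→b9, p2→b5, p3→b3, p4→b2, p5→b4, p6→b8, p7→b7.
The set {p1, p3, p4, p5, p6, p7, p8, p9} has only 6 neighbours ({b2, b3, b4, b7, b8, b9}), so by Hall's theorem at most 7 of the 9 left vertices can be matched.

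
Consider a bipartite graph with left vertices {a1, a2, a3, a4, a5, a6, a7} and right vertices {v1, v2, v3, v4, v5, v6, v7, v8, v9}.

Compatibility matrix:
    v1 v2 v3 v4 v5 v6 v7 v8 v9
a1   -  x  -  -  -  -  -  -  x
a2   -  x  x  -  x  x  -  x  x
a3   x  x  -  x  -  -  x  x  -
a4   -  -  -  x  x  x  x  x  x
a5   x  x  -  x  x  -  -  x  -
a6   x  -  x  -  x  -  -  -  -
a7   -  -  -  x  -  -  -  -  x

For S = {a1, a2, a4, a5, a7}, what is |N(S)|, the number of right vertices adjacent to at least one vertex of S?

The union of neighbours of {a1, a2, a4, a5, a7} is {v1, v2, v3, v4, v5, v6, v7, v8, v9}, which has 9 elements.
Since |N(S)| = 9 ≥ |S| = 5, Hall's condition holds for this subset.

9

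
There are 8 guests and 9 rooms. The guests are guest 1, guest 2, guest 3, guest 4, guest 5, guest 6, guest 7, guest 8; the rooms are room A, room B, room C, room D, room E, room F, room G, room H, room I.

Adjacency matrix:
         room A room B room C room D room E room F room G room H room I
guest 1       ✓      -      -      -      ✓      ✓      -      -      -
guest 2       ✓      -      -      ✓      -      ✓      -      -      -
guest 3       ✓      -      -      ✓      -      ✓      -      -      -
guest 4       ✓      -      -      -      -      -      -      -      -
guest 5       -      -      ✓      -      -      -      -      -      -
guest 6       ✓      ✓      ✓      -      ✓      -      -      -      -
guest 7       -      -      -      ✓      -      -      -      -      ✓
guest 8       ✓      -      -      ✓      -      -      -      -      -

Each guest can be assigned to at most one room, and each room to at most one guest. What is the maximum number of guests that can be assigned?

For example, pair guest 1–room E, guest 2–room D, guest 3–room F, guest 4–room A, guest 5–room C, guest 6–room B, guest 7–room I.
The set {guest 2, guest 3, guest 4, guest 8} has only 3 neighbours ({room A, room D, room F}), so by Hall's theorem at most 7 of the 8 guests can be matched.

7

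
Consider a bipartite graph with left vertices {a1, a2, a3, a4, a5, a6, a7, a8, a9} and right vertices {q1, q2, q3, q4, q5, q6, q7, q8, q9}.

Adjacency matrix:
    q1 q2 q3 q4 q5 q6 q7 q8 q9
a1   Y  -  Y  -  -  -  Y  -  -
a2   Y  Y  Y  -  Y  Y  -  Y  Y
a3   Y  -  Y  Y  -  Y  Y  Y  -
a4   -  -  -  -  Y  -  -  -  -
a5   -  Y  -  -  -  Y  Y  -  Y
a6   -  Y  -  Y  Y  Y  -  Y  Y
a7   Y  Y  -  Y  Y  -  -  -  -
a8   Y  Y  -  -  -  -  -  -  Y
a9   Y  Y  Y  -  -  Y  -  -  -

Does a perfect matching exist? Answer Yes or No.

One maximum matching: a1–q3, a2–q1, a3–q4, a4–q5, a5–q7, a6–q8, a7–q2, a8–q9, a9–q6.
All 9 left vertices are covered.

Yes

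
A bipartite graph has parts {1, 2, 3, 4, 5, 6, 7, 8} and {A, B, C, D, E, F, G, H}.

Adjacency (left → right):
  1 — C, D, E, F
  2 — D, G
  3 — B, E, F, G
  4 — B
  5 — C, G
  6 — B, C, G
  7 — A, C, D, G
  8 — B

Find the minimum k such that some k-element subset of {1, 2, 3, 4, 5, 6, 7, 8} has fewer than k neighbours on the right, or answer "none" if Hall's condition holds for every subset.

2

Take S = {4, 8}. Its neighbourhood is {B}, so |N(S)| = 1 < |S| = 2.
No single vertex violates Hall's condition since each has at least one neighbour, so 2 is the minimum.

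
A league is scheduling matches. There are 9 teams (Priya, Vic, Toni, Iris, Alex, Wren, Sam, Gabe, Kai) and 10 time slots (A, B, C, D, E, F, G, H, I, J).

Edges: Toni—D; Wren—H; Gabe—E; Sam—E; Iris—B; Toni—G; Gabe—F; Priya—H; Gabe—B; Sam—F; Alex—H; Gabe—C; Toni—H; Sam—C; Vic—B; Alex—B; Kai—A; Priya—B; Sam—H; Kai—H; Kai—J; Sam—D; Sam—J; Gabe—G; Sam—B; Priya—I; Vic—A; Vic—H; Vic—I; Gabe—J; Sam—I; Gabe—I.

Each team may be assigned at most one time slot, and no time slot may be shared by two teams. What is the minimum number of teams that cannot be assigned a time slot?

A valid assignment of size 8: Priya–I, Vic–A, Toni–D, Iris–B, Alex–H, Sam–E, Gabe–G, Kai–J.
The set {Iris, Alex, Wren} has only 2 neighbours ({B, H}), so by Hall's theorem at most 8 of the 9 teams can be matched.
That matches 8 of the 9, leaving 1 unmatched; no matching can do better.

1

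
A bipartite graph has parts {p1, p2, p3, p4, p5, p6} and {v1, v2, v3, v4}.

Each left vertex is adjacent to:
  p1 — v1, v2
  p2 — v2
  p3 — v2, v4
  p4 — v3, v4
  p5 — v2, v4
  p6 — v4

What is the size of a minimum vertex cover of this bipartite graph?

4

A maximum matching has 4 edges (e.g. p1–v1, p2–v2, p3–v4, p4–v3).
By König's theorem the minimum vertex cover has the same size. One such cover is {p1, p4, v2, v4}.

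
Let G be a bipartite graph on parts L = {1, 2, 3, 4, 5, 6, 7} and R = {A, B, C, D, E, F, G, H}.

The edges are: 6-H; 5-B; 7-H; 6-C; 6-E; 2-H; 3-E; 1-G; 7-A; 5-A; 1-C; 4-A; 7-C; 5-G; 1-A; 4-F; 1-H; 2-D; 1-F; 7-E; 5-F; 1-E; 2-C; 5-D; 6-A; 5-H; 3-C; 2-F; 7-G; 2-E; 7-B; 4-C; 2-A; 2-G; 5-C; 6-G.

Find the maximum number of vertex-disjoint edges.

7

One maximum matching: 1-E, 2-D, 3-C, 4-F, 5-H, 6-A, 7-G.
This saturates every left vertex, so 7 is the maximum.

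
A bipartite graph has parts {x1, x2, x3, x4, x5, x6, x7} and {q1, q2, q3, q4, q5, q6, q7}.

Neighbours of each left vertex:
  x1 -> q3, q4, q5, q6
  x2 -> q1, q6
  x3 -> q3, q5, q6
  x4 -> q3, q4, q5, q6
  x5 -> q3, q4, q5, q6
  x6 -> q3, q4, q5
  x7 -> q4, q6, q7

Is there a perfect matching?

The set {x1, x3, x4, x5, x6} has only 4 neighbours ({q3, q4, q5, q6}), so by Hall's theorem at most 6 of the 7 left vertices can be matched.
Hence no matching covers every left vertex.

No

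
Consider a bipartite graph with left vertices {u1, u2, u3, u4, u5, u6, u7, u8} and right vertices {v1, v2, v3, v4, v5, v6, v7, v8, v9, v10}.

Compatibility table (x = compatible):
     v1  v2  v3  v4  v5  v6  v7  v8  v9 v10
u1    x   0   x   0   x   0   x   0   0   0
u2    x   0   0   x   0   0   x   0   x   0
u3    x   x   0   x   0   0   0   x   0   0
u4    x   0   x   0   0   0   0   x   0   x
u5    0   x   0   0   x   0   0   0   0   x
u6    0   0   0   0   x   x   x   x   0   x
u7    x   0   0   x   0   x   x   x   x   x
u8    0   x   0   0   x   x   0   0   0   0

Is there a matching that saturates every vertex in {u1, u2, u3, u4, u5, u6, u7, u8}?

Yes

For example, pair u1→v7, u2→v4, u3→v1, u4→v10, u5→v5, u6→v8, u7→v6, u8→v2.
All 8 left vertices are covered.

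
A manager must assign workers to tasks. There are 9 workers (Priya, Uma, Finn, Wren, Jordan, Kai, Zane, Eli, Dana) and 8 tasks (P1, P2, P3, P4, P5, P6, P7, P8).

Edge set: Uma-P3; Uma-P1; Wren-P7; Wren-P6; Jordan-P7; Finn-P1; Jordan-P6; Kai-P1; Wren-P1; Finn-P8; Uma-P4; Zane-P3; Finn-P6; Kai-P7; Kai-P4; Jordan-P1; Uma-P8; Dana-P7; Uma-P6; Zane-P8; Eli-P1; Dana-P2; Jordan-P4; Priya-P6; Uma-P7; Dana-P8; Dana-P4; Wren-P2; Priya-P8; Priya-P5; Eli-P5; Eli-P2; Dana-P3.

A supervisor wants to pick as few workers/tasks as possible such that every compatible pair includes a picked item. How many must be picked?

The 8 edges Priya–P5, Uma–P7, Finn–P8, Wren–P2, Jordan–P6, Kai–P4, Zane–P3, Eli–P1 form a matching, so any vertex cover needs at least 8 vertices (one per matched edge).
Conversely {P1, P2, P3, P4, P5, P6, P7, P8} meets every edge and has exactly 8 vertices, so 8 is optimal.

8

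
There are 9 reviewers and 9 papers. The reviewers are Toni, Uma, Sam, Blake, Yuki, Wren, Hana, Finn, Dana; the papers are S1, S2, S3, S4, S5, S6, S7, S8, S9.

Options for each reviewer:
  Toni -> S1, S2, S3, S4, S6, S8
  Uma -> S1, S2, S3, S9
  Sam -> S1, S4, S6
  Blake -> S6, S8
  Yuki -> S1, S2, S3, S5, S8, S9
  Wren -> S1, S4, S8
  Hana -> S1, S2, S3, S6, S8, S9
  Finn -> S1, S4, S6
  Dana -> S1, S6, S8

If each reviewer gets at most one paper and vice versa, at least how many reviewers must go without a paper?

1

One maximum matching: Toni-S2, Uma-S9, Sam-S6, Blake-S8, Yuki-S5, Wren-S1, Hana-S3, Finn-S4.
The set {Sam, Blake, Wren, Finn, Dana} has only 4 neighbours ({S1, S4, S6, S8}), so by Hall's theorem at most 8 of the 9 reviewers can be matched.
That matches 8 of the 9, leaving 1 unmatched; no matching can do better.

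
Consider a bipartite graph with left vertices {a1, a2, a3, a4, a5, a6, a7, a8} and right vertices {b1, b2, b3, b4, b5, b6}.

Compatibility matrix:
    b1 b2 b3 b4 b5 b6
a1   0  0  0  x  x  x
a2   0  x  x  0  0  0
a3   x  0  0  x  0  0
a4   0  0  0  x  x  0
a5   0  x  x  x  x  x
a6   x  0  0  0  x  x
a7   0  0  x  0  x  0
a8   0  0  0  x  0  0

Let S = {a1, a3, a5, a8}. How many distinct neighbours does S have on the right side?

The union of neighbours of {a1, a3, a5, a8} is {b1, b2, b3, b4, b5, b6}, which has 6 elements.
Since |N(S)| = 6 ≥ |S| = 4, Hall's condition holds for this subset.

6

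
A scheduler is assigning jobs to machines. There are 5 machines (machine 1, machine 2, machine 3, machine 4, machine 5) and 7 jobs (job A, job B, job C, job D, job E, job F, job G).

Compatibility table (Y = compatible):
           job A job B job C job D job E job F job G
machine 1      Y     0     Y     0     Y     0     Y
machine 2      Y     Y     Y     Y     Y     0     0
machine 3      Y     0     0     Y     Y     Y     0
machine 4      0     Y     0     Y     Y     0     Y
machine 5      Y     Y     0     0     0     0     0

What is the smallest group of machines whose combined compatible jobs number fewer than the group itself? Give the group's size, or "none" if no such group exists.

A matching saturating every machine exists, for instance machine 1→job G, machine 2→job D, machine 3→job F, machine 4→job E, machine 5→job A.
By Hall's marriage theorem, this means |N(S)| ≥ |S| for every subset S, so no violating subset exists.

none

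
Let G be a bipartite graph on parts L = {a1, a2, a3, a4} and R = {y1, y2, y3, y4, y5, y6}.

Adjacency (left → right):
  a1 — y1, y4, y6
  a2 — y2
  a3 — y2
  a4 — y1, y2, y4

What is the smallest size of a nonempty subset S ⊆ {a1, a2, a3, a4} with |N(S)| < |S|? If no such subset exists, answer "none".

Take S = {a2, a3}. Its neighbourhood is {y2}, so |N(S)| = 1 < |S| = 2.
No single vertex violates Hall's condition since each has at least one neighbour, so 2 is the minimum.

2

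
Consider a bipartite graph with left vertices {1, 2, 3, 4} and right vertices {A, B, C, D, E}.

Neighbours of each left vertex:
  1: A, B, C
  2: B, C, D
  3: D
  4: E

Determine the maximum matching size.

A valid assignment of size 4: 1–C, 2–B, 3–D, 4–E.
All 4 left vertices are matched, so no larger matching exists.

4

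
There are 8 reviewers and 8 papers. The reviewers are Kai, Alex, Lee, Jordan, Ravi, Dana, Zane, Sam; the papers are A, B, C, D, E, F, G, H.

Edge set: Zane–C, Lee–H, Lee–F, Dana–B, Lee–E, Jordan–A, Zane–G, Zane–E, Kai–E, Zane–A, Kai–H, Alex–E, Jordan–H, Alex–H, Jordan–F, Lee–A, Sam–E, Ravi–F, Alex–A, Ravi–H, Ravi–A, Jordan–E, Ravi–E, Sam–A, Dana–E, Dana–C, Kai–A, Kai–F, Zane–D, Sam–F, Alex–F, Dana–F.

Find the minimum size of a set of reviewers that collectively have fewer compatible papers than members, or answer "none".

Take S = {Kai, Alex, Lee, Jordan, Ravi}. Its neighbourhood is {A, E, F, H}, so |N(S)| = 4 < |S| = 5.
Every subset of size less than 5 has at least as many neighbours as members, so 5 is the minimum.

5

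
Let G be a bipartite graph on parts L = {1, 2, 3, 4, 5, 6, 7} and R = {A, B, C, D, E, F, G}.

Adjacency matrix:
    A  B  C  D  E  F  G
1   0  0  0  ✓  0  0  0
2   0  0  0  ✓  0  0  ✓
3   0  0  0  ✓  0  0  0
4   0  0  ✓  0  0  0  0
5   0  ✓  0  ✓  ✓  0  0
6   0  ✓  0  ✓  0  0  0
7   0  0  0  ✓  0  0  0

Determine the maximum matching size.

5

One maximum matching: 1–D, 2–G, 4–C, 5–E, 6–B.
The set {1, 3, 7} has only 1 neighbour ({D}), so by Hall's theorem at most 5 of the 7 left vertices can be matched.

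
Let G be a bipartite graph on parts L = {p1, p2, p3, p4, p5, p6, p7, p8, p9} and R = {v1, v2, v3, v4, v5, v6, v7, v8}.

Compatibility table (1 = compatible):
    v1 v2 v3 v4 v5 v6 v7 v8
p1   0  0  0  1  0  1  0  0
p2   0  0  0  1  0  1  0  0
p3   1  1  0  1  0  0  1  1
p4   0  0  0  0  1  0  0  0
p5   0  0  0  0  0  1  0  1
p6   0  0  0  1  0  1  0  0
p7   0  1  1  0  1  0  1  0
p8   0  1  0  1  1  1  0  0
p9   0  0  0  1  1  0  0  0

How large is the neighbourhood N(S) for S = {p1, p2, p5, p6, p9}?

4

The union of neighbours of {p1, p2, p5, p6, p9} is {v4, v5, v6, v8}, which has 4 elements.
Since |N(S)| = 4 < |S| = 5, Hall's condition fails for this subset.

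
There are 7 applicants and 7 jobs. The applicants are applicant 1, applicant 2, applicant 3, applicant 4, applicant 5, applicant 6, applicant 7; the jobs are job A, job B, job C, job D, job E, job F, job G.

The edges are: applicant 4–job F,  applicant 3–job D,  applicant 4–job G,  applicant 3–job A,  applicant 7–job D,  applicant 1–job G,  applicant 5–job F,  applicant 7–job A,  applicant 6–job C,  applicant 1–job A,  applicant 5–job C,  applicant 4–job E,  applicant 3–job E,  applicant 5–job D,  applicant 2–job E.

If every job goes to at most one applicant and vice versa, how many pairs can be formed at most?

A valid assignment of size 6: applicant 1–job A, applicant 2–job E, applicant 3–job D, applicant 4–job G, applicant 5–job F, applicant 6–job C.
The set {applicant 1, applicant 2, applicant 3, applicant 4, applicant 5, applicant 6, applicant 7} has only 6 neighbours ({job A, job C, job D, job E, job F, job G}), so by Hall's theorem at most 6 of the 7 applicants can be matched.

6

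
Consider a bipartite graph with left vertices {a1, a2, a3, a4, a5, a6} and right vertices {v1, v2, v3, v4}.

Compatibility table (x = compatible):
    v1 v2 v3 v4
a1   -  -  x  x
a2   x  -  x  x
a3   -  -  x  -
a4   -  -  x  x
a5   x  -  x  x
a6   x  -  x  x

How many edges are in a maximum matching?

One maximum matching: a1–v4, a2–v1, a3–v3.
The set {a1, a2, a3, a4, a5, a6} has only 3 neighbours ({v1, v3, v4}), so by Hall's theorem at most 3 of the 6 left vertices can be matched.

3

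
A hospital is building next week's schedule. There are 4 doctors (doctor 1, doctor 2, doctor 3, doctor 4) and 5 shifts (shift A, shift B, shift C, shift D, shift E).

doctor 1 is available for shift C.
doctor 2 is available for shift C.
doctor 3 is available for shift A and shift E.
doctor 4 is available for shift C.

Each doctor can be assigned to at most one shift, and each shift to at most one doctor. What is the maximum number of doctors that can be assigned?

One maximum matching: doctor 1-shift C, doctor 3-shift E.
The set {doctor 1, doctor 2, doctor 4} has only 1 neighbour ({shift C}), so by Hall's theorem at most 2 of the 4 doctors can be matched.

2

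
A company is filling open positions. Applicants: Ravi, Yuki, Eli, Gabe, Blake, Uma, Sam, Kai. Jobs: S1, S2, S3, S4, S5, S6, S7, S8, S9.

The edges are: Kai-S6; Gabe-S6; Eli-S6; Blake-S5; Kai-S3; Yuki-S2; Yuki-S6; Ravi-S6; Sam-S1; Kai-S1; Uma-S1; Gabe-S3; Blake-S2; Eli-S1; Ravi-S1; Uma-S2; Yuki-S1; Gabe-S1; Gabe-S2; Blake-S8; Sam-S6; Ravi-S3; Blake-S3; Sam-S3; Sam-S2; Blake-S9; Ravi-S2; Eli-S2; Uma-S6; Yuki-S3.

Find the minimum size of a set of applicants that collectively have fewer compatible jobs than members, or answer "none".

Take S = {Ravi, Yuki, Eli, Gabe, Uma}. Its neighbourhood is {S1, S2, S3, S6}, so |N(S)| = 4 < |S| = 5.
Every subset of size less than 5 has at least as many neighbours as members, so 5 is the minimum.

5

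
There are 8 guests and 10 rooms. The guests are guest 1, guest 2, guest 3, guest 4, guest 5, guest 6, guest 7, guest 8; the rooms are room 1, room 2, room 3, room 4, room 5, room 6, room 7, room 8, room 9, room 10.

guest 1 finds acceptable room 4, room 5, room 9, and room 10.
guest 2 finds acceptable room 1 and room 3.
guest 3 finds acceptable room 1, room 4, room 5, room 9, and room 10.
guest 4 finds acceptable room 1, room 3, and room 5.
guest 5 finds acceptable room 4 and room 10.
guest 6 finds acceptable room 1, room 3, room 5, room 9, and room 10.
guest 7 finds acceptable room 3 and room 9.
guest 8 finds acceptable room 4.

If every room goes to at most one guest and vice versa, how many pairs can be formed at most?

For example, pair guest 1-room 9, guest 2-room 1, guest 3-room 4, guest 4-room 3, guest 5-room 10, guest 6-room 5.
The set {guest 1, guest 2, guest 3, guest 4, guest 5, guest 6, guest 7, guest 8} has only 6 neighbours ({room 1, room 10, room 3, room 4, room 5, room 9}), so by Hall's theorem at most 6 of the 8 guests can be matched.

6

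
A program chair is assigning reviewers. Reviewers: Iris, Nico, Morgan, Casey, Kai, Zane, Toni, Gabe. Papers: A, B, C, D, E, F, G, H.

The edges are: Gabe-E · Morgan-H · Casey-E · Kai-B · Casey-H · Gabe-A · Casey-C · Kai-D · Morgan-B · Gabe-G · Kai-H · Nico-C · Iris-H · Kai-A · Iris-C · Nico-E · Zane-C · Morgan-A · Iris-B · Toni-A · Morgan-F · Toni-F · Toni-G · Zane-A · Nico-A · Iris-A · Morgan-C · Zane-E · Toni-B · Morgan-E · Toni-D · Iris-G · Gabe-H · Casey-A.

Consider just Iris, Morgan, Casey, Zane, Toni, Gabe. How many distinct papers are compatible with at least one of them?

8

The union of neighbours of {Iris, Morgan, Casey, Zane, Toni, Gabe} is {A, B, C, D, E, F, G, H}, which has 8 elements.
Since |N(S)| = 8 ≥ |S| = 6, Hall's condition holds for this subset.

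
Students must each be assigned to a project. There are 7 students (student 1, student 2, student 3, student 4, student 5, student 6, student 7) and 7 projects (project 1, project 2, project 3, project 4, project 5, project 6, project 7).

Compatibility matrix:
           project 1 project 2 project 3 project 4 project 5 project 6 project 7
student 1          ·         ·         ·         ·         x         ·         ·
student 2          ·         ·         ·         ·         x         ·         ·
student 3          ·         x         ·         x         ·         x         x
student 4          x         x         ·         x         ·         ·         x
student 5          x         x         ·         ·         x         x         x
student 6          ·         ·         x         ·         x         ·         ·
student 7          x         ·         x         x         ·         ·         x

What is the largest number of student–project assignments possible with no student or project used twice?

For example, pair student 1-project 5, student 3-project 7, student 4-project 1, student 5-project 2, student 6-project 3, student 7-project 4.
The set {student 1, student 2} has only 1 neighbour ({project 5}), so by Hall's theorem at most 6 of the 7 students can be matched.

6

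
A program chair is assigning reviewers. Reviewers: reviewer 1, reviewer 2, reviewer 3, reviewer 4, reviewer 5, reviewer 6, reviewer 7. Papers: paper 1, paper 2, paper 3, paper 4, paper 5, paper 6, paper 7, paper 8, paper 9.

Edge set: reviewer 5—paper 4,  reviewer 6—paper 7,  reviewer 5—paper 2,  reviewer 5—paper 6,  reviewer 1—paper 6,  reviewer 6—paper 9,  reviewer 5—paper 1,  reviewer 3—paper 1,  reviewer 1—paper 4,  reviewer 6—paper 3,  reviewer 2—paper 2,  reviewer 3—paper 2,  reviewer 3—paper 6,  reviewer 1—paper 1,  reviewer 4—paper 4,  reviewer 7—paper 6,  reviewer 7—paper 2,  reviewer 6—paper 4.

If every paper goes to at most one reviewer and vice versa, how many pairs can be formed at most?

For example, pair reviewer 1→paper 6, reviewer 2→paper 2, reviewer 3→paper 1, reviewer 4→paper 4, reviewer 6→paper 7.
The set {reviewer 1, reviewer 2, reviewer 3, reviewer 4, reviewer 5, reviewer 7} has only 4 neighbours ({paper 1, paper 2, paper 4, paper 6}), so by Hall's theorem at most 5 of the 7 reviewers can be matched.

5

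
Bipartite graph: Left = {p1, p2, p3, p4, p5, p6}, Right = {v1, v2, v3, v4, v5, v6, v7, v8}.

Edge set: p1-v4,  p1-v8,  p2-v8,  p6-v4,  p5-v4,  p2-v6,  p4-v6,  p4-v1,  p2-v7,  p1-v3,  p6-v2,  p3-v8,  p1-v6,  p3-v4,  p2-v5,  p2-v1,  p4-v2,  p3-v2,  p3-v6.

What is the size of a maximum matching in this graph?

6

For example, pair p1–v3, p2–v5, p3–v6, p4–v1, p5–v4, p6–v2.
All 6 left vertices are matched, so no larger matching exists.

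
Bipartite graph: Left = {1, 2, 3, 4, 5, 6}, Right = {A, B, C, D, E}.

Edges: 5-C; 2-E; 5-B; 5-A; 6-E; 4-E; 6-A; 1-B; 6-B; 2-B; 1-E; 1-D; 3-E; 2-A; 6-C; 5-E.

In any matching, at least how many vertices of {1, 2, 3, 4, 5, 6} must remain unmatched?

1

One maximum matching: 1–D, 2–A, 3–E, 5–C, 6–B.
The set {3, 4} has only 1 neighbour ({E}), so by Hall's theorem at most 5 of the 6 left vertices can be matched.
That matches 5 of the 6, leaving 1 unmatched; no matching can do better.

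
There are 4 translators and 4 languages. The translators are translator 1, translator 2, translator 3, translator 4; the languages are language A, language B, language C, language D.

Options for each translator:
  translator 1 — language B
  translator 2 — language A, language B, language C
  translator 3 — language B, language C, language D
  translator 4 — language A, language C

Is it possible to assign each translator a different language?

A valid assignment of size 4: translator 1–language B, translator 2–language C, translator 3–language D, translator 4–language A.
Every translator is matched, so this is a perfect matching.

Yes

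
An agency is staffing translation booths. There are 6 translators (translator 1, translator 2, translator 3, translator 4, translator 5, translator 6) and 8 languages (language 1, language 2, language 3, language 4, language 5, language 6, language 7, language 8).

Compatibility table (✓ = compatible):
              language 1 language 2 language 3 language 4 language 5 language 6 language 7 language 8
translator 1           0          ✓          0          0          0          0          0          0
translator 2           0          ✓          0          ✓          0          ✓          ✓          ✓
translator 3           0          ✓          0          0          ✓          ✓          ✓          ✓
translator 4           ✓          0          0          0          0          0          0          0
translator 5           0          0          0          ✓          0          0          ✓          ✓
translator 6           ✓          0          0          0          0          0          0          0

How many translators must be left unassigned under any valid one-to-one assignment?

1

For example, pair translator 1→language 2, translator 2→language 8, translator 3→language 6, translator 4→language 1, translator 5→language 7.
The set {translator 4, translator 6} has only 1 neighbour ({language 1}), so by Hall's theorem at most 5 of the 6 translators can be matched.
That matches 5 of the 6, leaving 1 unmatched; no matching can do better.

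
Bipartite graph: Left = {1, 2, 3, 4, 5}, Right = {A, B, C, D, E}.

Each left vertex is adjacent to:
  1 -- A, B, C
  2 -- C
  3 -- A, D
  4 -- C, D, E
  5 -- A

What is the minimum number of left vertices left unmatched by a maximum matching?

0

One maximum matching: 1–B, 2–C, 3–D, 4–E, 5–A.
This saturates every left vertex, so 5 is the maximum.
That matches 5 of the 5, leaving 0 unmatched; no matching can do better.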